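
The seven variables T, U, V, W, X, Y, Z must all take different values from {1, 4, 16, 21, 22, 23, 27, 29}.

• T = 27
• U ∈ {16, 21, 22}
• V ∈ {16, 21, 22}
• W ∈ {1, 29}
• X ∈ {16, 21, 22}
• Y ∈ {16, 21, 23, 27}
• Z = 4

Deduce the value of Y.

T must be 27 (only option left). Eliminate 27 elsewhere: Y.
That leaves Z = 4.
The 3 variables U, V, X are confined to {16, 21, 22}, which locks those values in; drop them from Y.
So Y = 23.

23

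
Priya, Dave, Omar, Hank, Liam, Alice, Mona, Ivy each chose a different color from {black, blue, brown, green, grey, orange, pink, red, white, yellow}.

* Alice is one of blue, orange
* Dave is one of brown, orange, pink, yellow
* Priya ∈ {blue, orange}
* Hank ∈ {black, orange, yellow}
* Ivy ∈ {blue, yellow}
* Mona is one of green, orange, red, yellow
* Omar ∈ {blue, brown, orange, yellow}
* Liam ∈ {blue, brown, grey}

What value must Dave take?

The 2 variables Priya and Alice are confined to {blue, orange}, which locks those values in; drop them from Dave, Omar, Hank, Liam, Mona, Ivy.
Ivy's domain is down to {yellow}, so Ivy = yellow. Remove yellow from Dave, Omar, Hank, Mona.
Omar must be brown (only option left). Strike brown from Dave, Liam.
So Dave = pink.

pink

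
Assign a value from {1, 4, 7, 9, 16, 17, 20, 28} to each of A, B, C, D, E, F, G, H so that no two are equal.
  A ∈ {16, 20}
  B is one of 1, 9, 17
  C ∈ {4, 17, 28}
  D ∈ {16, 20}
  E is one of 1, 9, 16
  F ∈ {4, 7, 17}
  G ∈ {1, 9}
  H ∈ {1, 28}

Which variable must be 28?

H

The 8 variables together cover exactly {1, 4, 7, 9, 16, 17, 20, 28} — 8 values for 8 variables — and 7 appears only in F's list, so F = 7.
The 7 still-open variables together cover exactly {1, 4, 9, 16, 17, 20, 28} — 7 values for 7 variables — and 4 appears only in C's list, so C = 4.
Among the 6 still-open variables, 17 fits only B (and all 6 values in {1, 9, 16, 17, 20, 28} must be used), so B = 17.
The 5 still-open variables together cover exactly {1, 9, 16, 20, 28} — 5 values for 5 variables — and 28 appears only in H's list, so H = 28.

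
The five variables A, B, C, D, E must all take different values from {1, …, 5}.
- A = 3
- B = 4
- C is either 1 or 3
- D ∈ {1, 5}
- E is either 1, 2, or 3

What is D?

A has just one choice, so A = 3. Strike 3 from C, E.
That leaves B = 4.
That leaves C = 1. Remove 1 from D, E.
So D = 5.

5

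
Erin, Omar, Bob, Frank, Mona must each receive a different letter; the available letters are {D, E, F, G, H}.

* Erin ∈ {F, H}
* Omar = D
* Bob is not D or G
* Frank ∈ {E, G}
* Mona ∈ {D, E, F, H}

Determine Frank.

Omar must be D (only option left). Strike D from Mona.
The 4 still-open variables draw from only 4 values {E, F, G, H}, so each is used; only Frank can be G, hence Frank = G.

G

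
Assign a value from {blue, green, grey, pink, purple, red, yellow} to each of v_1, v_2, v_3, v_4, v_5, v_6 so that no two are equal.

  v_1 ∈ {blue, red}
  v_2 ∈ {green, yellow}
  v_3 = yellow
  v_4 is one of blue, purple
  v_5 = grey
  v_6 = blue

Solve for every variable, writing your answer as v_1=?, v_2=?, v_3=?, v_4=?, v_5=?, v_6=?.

v_1=red, v_2=green, v_3=yellow, v_4=purple, v_5=grey, v_6=blue

v_3's domain is down to {yellow}, so v_3 = yellow. Eliminate yellow elsewhere: v_2.
v_5 has just one choice, so v_5 = grey.
v_6's domain is down to {blue}, so v_6 = blue. So v_1, v_4 can't be blue.
v_1's domain is down to {red}, so v_1 = red.
v_2 must be green (only option left).
v_4's domain is down to {purple}, so v_4 = purple.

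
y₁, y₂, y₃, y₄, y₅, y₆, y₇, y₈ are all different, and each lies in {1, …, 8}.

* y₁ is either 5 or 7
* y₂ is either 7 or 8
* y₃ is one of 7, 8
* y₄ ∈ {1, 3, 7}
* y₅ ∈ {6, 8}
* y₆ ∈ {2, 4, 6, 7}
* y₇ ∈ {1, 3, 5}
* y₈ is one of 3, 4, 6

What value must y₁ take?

Among the 8 variables, 2 fits only y₆ (and all 8 values in {1, 2, 3, 4, 5, 6, 7, 8} must be used), so y₆ = 2.
Among the 7 still-open variables, 4 fits only y₈ (and all 7 values in {1, 3, 4, 5, 6, 7, 8} must be used), so y₈ = 4.
The 6 still-open variables together cover exactly {1, 3, 5, 6, 7, 8} — 6 values for 6 variables — and 6 appears only in y₅'s list, so y₅ = 6.
y₂ and y₃ between them cover only {7, 8} — a naked pair. Remove those values from y₁, y₄.
So y₁ = 5.

5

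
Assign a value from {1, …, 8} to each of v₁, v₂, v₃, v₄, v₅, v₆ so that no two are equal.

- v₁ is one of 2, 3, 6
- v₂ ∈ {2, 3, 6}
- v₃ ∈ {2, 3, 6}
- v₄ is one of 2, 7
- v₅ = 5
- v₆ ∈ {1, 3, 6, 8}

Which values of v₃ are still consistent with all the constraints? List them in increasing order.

v₅ must be 5 (only option left).
v₁, v₂, v₃ share exactly the 3 values {2, 3, 6}; by pigeonhole those values go to them, so strike 2, 3, 6 from v₄, v₆.
That leaves v₄ = 7.
No further eliminations apply; v₃ can still be any of 2, 3, 6.

2, 3, 6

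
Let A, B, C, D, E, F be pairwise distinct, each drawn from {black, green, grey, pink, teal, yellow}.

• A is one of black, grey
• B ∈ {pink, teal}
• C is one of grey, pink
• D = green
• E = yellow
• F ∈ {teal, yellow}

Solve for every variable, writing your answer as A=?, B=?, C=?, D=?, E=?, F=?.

A=black, B=pink, C=grey, D=green, E=yellow, F=teal

D must be green (only option left).
E's domain is down to {yellow}, so E = yellow. Strike yellow from F.
F must be teal (only option left). Remove teal from B.
B must be pink (only option left). So C can't be pink.
C must be grey (only option left). Eliminate grey elsewhere: A.
A must be black (only option left).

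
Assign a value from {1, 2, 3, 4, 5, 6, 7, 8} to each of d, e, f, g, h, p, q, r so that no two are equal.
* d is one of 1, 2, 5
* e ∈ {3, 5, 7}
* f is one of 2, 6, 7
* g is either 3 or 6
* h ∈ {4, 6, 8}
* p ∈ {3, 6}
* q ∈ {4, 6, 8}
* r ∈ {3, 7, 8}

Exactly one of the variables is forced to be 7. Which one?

r

Among the 8 variables, 1 fits only d (and all 8 values in {1, 2, 3, 4, 5, 6, 7, 8} must be used), so d = 1.
The 7 still-open variables together cover exactly {2, 3, 4, 5, 6, 7, 8} — 7 values for 7 variables — and 2 appears only in f's list, so f = 2.
The 6 still-open variables together cover exactly {3, 4, 5, 6, 7, 8} — 6 values for 6 variables — and 5 appears only in e's list, so e = 5.
Among the 5 still-open variables, 7 fits only r (and all 5 values in {3, 4, 6, 7, 8} must be used), so r = 7.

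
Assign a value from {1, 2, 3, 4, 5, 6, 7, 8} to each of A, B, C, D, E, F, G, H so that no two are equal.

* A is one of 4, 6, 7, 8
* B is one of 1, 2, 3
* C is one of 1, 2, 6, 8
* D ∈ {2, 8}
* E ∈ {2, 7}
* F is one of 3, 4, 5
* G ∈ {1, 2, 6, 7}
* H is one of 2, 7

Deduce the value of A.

Among the 8 variables, 5 fits only F (and all 8 values in {1, 2, 3, 4, 5, 6, 7, 8} must be used), so F = 5.
The 7 still-open variables together cover exactly {1, 2, 3, 4, 6, 7, 8} — 7 values for 7 variables — and 3 appears only in B's list, so B = 3.
The 6 still-open variables draw from only 6 values {1, 2, 4, 6, 7, 8}, so each is used; only A can be 4, hence A = 4.

4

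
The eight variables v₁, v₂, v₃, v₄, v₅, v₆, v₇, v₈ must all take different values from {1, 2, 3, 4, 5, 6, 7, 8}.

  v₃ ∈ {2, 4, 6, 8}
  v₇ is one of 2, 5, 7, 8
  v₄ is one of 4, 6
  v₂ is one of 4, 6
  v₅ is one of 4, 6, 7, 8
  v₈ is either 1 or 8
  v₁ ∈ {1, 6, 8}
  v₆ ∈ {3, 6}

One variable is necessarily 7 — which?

The 8 variables draw from only 8 values {1, 2, 3, 4, 5, 6, 7, 8}, so each is used; only v₆ can be 3, hence v₆ = 3.
The 7 still-open variables draw from only 7 values {1, 2, 4, 5, 6, 7, 8}, so each is used; only v₇ can be 5, hence v₇ = 5.
The 6 still-open variables together cover exactly {1, 2, 4, 6, 7, 8} — 6 values for 6 variables — and 2 appears only in v₃'s list, so v₃ = 2.
Among the 5 still-open variables, 7 fits only v₅ (and all 5 values in {1, 4, 6, 7, 8} must be used), so v₅ = 7.

v₅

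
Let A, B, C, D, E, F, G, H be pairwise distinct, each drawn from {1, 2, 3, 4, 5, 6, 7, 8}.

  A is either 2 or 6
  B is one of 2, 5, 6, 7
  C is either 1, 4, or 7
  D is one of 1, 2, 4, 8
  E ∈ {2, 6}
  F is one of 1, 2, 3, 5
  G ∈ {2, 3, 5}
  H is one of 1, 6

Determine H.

The 8 variables draw from only 8 values {1, 2, 3, 4, 5, 6, 7, 8}, so each is used; only D can be 8, hence D = 8.
The 7 still-open variables draw from only 7 values {1, 2, 3, 4, 5, 6, 7}, so each is used; only C can be 4, hence C = 4.
The 6 still-open variables together cover exactly {1, 2, 3, 5, 6, 7} — 6 values for 6 variables — and 7 appears only in B's list, so B = 7.
A and E share exactly the 2 values {2, 6}; by pigeonhole those values go to them, so strike 2, 6 from F, G, H.
So H = 1.

1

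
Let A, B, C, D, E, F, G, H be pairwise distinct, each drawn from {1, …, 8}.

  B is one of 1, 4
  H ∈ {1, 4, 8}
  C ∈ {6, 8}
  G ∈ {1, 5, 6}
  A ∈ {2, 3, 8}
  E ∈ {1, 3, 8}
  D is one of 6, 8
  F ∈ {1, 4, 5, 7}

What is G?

The 8 variables together cover exactly {1, 2, 3, 4, 5, 6, 7, 8} — 8 values for 8 variables — and 2 appears only in A's list, so A = 2.
Among the 7 still-open variables, 3 fits only E (and all 7 values in {1, 3, 4, 5, 6, 7, 8} must be used), so E = 3.
Among the 6 still-open variables, 7 fits only F (and all 6 values in {1, 4, 5, 6, 7, 8} must be used), so F = 7.
The 5 still-open variables draw from only 5 values {1, 4, 5, 6, 8}, so each is used; only G can be 5, hence G = 5.

5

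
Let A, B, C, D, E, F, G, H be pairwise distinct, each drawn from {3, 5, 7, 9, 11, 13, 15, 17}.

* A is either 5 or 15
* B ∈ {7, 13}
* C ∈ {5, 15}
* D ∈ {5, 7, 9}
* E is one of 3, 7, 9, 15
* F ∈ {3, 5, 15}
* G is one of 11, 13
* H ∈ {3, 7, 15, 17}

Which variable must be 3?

The 8 variables draw from only 8 values {3, 5, 7, 9, 11, 13, 15, 17}, so each is used; only G can be 11, hence G = 11.
The 7 still-open variables together cover exactly {3, 5, 7, 9, 13, 15, 17} — 7 values for 7 variables — and 13 appears only in B's list, so B = 13.
The 6 still-open variables together cover exactly {3, 5, 7, 9, 15, 17} — 6 values for 6 variables — and 17 appears only in H's list, so H = 17.
A and C between them cover only {5, 15} — a naked pair. Remove those values from D, E, F.
So 3 goes to F.

F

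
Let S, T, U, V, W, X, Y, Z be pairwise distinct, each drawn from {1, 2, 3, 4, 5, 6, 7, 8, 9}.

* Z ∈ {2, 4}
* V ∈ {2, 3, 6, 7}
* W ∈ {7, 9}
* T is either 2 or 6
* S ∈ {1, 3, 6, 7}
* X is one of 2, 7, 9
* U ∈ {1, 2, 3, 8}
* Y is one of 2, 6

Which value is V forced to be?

The 8 variables draw from only 8 values {1, 2, 3, 4, 6, 7, 8, 9}, so each is used; only Z can be 4, hence Z = 4.
Among the 7 still-open variables, 8 fits only U (and all 7 values in {1, 2, 3, 6, 7, 8, 9} must be used), so U = 8.
The 6 still-open variables draw from only 6 values {1, 2, 3, 6, 7, 9}, so each is used; only S can be 1, hence S = 1.
The 5 still-open variables together cover exactly {2, 3, 6, 7, 9} — 5 values for 5 variables — and 3 appears only in V's list, so V = 3.

3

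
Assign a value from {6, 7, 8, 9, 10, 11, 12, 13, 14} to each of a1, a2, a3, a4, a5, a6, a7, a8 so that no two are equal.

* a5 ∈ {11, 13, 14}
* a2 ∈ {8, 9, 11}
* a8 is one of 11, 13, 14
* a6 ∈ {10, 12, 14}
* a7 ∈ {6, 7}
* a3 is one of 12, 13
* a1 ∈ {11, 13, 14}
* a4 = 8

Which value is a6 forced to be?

10

a4 has just one choice, so a4 = 8. So a2 can't be 8.
The 3 variables a1, a5, a8 are confined to {11, 13, 14}, which locks those values in; drop them from a2, a3, a6.
a2 has just one choice, so a2 = 9.
a3 has just one choice, so a3 = 12. Eliminate 12 elsewhere: a6.
So a6 = 10.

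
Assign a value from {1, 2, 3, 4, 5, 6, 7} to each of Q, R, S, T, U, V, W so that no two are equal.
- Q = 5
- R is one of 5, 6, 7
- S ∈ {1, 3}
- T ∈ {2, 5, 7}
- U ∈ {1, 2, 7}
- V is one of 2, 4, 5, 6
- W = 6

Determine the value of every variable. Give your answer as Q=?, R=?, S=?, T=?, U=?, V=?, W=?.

Q has just one choice, so Q = 5. So R, T, V can't be 5.
W's domain is down to {6}, so W = 6. Strike 6 from R, V.
R's domain is down to {7}, so R = 7. Remove 7 from T, U.
That leaves T = 2. Strike 2 from U, V.
U must be 1 (only option left). So S can't be 1.
V has just one choice, so V = 4.
That leaves S = 3.

Q=5, R=7, S=3, T=2, U=1, V=4, W=6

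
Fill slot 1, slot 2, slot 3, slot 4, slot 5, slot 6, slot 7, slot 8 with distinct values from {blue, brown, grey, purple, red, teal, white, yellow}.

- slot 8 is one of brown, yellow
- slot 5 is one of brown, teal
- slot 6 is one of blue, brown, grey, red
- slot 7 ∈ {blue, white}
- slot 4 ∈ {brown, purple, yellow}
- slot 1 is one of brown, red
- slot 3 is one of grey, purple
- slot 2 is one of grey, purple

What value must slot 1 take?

The 8 variables draw from only 8 values {blue, brown, grey, purple, red, teal, white, yellow}, so each is used; only slot 5 can be teal, hence slot 5 = teal.
Among the 7 still-open variables, white fits only slot 7 (and all 7 values in {blue, brown, grey, purple, red, white, yellow} must be used), so slot 7 = white.
Among the 6 still-open variables, blue fits only slot 6 (and all 6 values in {blue, brown, grey, purple, red, yellow} must be used), so slot 6 = blue.
The 5 still-open variables together cover exactly {brown, grey, purple, red, yellow} — 5 values for 5 variables — and red appears only in slot 1's list, so slot 1 = red.

red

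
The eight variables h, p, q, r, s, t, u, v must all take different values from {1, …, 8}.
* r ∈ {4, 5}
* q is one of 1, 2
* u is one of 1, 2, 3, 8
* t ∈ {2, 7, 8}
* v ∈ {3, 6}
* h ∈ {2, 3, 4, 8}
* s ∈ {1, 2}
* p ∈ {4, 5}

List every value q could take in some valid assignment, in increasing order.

1, 2

Among the 8 variables, 6 fits only v (and all 8 values in {1, 2, 3, 4, 5, 6, 7, 8} must be used), so v = 6.
The 7 still-open variables together cover exactly {1, 2, 3, 4, 5, 7, 8} — 7 values for 7 variables — and 7 appears only in t's list, so t = 7.
p and r between them cover only {4, 5} — a naked pair. Remove those values from h.
q and s between them cover only {1, 2} — a naked pair. Remove those values from h, u.
No further eliminations apply; q can still be any of 1, 2.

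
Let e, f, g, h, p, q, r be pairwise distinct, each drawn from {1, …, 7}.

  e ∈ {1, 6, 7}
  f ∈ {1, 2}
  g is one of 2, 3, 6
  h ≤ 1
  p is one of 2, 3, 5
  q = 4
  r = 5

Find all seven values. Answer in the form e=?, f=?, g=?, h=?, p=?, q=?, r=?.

e=7, f=2, g=6, h=1, p=3, q=4, r=5

h must be 1 (only option left). Remove 1 from e, f.
q's domain is down to {4}, so q = 4.
r must be 5 (only option left). Strike 5 from p.
That leaves f = 2. Strike 2 from g, p.
p must be 3 (only option left). So g can't be 3.
That leaves g = 6. Remove 6 from e.
e has just one choice, so e = 7.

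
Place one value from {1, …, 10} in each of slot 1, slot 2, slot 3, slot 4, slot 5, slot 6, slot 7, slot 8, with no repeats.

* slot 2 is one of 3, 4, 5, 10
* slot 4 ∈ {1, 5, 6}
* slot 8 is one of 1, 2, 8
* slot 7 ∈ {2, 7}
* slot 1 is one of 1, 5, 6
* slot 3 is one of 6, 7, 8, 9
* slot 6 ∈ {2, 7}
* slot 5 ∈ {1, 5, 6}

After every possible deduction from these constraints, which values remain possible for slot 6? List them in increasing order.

The 2 variables slot 6 and slot 7 are confined to {2, 7}, which locks those values in; drop them from slot 3, slot 8.
The 3 variables slot 1, slot 4, slot 5 are confined to {1, 5, 6}, which locks those values in; drop them from slot 2, slot 3, slot 8.
That leaves slot 8 = 8. Remove 8 from slot 3.
slot 3 has just one choice, so slot 3 = 9.
No further eliminations apply; slot 6 can still be any of 2, 7.

2, 7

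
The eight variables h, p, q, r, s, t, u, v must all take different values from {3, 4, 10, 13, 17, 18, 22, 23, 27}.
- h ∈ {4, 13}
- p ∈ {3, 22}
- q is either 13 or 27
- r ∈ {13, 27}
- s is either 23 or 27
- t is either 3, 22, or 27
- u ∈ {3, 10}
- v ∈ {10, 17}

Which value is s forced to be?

The 8 variables draw from only 8 values {3, 4, 10, 13, 17, 22, 23, 27}, so each is used; only h can be 4, hence h = 4.
The 7 still-open variables draw from only 7 values {3, 10, 13, 17, 22, 23, 27}, so each is used; only v can be 17, hence v = 17.
Among the 6 still-open variables, 10 fits only u (and all 6 values in {3, 10, 13, 22, 23, 27} must be used), so u = 10.
The 5 still-open variables together cover exactly {3, 13, 22, 23, 27} — 5 values for 5 variables — and 23 appears only in s's list, so s = 23.

23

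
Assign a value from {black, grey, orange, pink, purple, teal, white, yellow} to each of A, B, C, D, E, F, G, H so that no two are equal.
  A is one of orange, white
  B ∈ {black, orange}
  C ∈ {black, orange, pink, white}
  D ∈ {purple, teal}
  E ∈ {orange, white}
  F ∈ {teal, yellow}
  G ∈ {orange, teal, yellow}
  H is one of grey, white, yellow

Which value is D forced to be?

purple

The 8 variables draw from only 8 values {black, grey, orange, pink, purple, teal, white, yellow}, so each is used; only H can be grey, hence H = grey.
Among the 7 still-open variables, pink fits only C (and all 7 values in {black, orange, pink, purple, teal, white, yellow} must be used), so C = pink.
Among the 6 still-open variables, black fits only B (and all 6 values in {black, orange, purple, teal, white, yellow} must be used), so B = black.
The 5 still-open variables draw from only 5 values {orange, purple, teal, white, yellow}, so each is used; only D can be purple, hence D = purple.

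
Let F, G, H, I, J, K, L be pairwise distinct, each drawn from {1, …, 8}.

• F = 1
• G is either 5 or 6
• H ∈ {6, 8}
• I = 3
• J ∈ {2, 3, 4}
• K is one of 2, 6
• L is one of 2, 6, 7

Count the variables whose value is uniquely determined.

F has just one choice, so F = 1.
That leaves I = 3. Strike 3 from J.
Determined: F=1, I=3. The other variables each still have more than one consistent value. That makes 2.

2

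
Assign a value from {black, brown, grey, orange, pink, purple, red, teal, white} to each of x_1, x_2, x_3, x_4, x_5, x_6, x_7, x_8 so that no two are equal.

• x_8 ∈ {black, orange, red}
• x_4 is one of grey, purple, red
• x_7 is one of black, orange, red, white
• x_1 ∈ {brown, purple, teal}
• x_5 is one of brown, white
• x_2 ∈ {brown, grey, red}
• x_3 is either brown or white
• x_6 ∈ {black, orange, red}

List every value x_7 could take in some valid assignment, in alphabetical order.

Among the 8 variables, teal fits only x_1 (and all 8 values in {black, brown, grey, orange, purple, red, teal, white} must be used), so x_1 = teal.
The 7 still-open variables draw from only 7 values {black, brown, grey, orange, purple, red, white}, so each is used; only x_4 can be purple, hence x_4 = purple.
Among the 6 still-open variables, grey fits only x_2 (and all 6 values in {black, brown, grey, orange, red, white} must be used), so x_2 = grey.
x_3 and x_5 between them cover only {brown, white} — a naked pair. Remove those values from x_7.
No further eliminations apply; x_7 can still be any of black, orange, red.

black, orange, red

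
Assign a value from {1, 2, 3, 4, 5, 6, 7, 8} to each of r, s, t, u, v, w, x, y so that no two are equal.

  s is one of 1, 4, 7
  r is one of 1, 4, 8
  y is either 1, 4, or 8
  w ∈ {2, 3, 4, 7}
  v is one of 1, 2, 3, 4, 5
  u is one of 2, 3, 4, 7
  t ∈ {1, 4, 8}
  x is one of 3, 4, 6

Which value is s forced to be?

7

The 8 variables together cover exactly {1, 2, 3, 4, 5, 6, 7, 8} — 8 values for 8 variables — and 5 appears only in v's list, so v = 5.
Among the 7 still-open variables, 6 fits only x (and all 7 values in {1, 2, 3, 4, 6, 7, 8} must be used), so x = 6.
r, t, y share exactly the 3 values {1, 4, 8}; by pigeonhole those values go to them, so strike 1, 4, 8 from s, u, w.
So s = 7.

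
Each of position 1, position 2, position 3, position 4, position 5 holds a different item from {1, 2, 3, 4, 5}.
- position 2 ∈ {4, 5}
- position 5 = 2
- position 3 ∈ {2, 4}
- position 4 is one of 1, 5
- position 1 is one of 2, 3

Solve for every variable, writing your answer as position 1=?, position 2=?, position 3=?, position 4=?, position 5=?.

position 5's domain is down to {2}, so position 5 = 2. Strike 2 from position 1, position 3.
position 1 has just one choice, so position 1 = 3.
That leaves position 3 = 4. Eliminate 4 elsewhere: position 2.
That leaves position 2 = 5. Eliminate 5 elsewhere: position 4.
position 4 must be 1 (only option left).

position 1=3, position 2=5, position 3=4, position 4=1, position 5=2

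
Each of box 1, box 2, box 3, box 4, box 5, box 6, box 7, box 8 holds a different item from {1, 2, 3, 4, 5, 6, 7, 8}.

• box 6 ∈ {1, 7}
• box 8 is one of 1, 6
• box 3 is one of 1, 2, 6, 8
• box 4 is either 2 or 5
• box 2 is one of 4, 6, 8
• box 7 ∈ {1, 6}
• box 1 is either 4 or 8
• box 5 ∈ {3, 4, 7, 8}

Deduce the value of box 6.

The 8 variables draw from only 8 values {1, 2, 3, 4, 5, 6, 7, 8}, so each is used; only box 5 can be 3, hence box 5 = 3.
The 7 still-open variables draw from only 7 values {1, 2, 4, 5, 6, 7, 8}, so each is used; only box 4 can be 5, hence box 4 = 5.
The 6 still-open variables draw from only 6 values {1, 2, 4, 6, 7, 8}, so each is used; only box 3 can be 2, hence box 3 = 2.
The 5 still-open variables draw from only 5 values {1, 4, 6, 7, 8}, so each is used; only box 6 can be 7, hence box 6 = 7.

7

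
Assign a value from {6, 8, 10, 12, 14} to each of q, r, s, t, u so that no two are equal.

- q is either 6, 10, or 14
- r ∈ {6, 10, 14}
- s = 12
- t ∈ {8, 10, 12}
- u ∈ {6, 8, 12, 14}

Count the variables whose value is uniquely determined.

s's domain is down to {12}, so s = 12. Strike 12 from t, u.
Determined: s=12. The other variables each still have more than one consistent value. That makes 1.

1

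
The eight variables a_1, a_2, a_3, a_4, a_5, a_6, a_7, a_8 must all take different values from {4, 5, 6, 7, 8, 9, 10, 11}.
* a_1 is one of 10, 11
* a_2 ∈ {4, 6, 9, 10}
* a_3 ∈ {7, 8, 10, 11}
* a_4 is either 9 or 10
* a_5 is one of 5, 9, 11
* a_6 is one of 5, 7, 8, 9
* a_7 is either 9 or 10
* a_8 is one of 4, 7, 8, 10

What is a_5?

Among the 8 variables, 6 fits only a_2 (and all 8 values in {4, 5, 6, 7, 8, 9, 10, 11} must be used), so a_2 = 6.
The 7 still-open variables draw from only 7 values {4, 5, 7, 8, 9, 10, 11}, so each is used; only a_8 can be 4, hence a_8 = 4.
a_4 and a_7 share exactly the 2 values {9, 10}; by pigeonhole those values go to them, so strike 9, 10 from a_1, a_3, a_5, a_6.
a_1's domain is down to {11}, so a_1 = 11. Eliminate 11 elsewhere: a_3, a_5.
So a_5 = 5.

5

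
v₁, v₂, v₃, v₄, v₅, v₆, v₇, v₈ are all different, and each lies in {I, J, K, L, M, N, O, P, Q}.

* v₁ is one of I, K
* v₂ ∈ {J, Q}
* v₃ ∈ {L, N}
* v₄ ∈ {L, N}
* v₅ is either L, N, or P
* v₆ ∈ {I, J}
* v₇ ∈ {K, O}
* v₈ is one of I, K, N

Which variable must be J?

v₆

The 8 variables draw from only 8 values {I, J, K, L, N, O, P, Q}, so each is used; only v₇ can be O, hence v₇ = O.
The 7 still-open variables together cover exactly {I, J, K, L, N, P, Q} — 7 values for 7 variables — and P appears only in v₅'s list, so v₅ = P.
Among the 6 still-open variables, Q fits only v₂ (and all 6 values in {I, J, K, L, N, Q} must be used), so v₂ = Q.
The 5 still-open variables draw from only 5 values {I, J, K, L, N}, so each is used; only v₆ can be J, hence v₆ = J.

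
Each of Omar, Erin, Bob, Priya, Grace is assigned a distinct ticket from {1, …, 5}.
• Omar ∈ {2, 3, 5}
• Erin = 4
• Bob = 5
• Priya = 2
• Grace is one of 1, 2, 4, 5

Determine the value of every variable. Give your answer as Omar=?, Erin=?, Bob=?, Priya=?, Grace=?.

Erin must be 4 (only option left). Strike 4 from Grace.
That leaves Bob = 5. Remove 5 from Omar, Grace.
Priya must be 2 (only option left). Strike 2 from Omar, Grace.
Grace must be 1 (only option left).
Omar's domain is down to {3}, so Omar = 3.

Omar=3, Erin=4, Bob=5, Priya=2, Grace=1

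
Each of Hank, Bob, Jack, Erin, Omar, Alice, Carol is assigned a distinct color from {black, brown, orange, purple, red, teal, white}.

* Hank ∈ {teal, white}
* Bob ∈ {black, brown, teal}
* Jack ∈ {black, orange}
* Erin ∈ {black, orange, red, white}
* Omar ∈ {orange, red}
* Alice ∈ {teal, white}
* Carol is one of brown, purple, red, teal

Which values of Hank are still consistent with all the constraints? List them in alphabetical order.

Among the 7 variables, purple fits only Carol (and all 7 values in {black, brown, orange, purple, red, teal, white} must be used), so Carol = purple.
Among the 6 still-open variables, brown fits only Bob (and all 6 values in {black, brown, orange, red, teal, white} must be used), so Bob = brown.
Hank and Alice between them cover only {teal, white} — a naked pair. Remove those values from Erin.
No further eliminations apply; Hank can still be any of teal, white.

teal, white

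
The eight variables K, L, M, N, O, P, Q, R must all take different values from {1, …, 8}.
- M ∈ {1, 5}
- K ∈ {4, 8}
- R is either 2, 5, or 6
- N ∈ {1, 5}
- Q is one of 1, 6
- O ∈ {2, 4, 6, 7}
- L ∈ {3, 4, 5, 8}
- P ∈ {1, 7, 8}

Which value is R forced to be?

2

The 8 variables together cover exactly {1, 2, 3, 4, 5, 6, 7, 8} — 8 values for 8 variables — and 3 appears only in L's list, so L = 3.
M and N between them cover only {1, 5} — a naked pair. Remove those values from P, Q, R.
Q has just one choice, so Q = 6. So O, R can't be 6.
So R = 2.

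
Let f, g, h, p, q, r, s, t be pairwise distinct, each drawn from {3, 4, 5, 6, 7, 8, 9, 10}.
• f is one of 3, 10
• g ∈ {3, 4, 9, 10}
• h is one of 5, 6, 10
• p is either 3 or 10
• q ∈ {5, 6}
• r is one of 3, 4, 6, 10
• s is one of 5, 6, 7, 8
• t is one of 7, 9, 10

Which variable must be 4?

The 8 variables together cover exactly {3, 4, 5, 6, 7, 8, 9, 10} — 8 values for 8 variables — and 8 appears only in s's list, so s = 8.
The 7 still-open variables draw from only 7 values {3, 4, 5, 6, 7, 9, 10}, so each is used; only t can be 7, hence t = 7.
The 6 still-open variables draw from only 6 values {3, 4, 5, 6, 9, 10}, so each is used; only g can be 9, hence g = 9.
The 5 still-open variables draw from only 5 values {3, 4, 5, 6, 10}, so each is used; only r can be 4, hence r = 4.

r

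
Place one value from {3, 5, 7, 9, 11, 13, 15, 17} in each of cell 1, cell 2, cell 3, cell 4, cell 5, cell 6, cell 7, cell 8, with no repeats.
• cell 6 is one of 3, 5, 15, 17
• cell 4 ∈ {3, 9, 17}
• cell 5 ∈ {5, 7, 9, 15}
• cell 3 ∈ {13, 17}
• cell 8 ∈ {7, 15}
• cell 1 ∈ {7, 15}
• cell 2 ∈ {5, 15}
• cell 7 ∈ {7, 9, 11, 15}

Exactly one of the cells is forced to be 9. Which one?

cell 5

Among the 8 variables, 11 fits only cell 7 (and all 8 values in {3, 5, 7, 9, 11, 13, 15, 17} must be used), so cell 7 = 11.
Among the 7 still-open variables, 13 fits only cell 3 (and all 7 values in {3, 5, 7, 9, 13, 15, 17} must be used), so cell 3 = 13.
The 2 variables cell 1 and cell 8 are confined to {7, 15}, which locks those values in; drop them from cell 2, cell 5, cell 6.
cell 2's domain is down to {5}, so cell 2 = 5. Remove 5 from cell 5, cell 6.
So 9 goes to cell 5.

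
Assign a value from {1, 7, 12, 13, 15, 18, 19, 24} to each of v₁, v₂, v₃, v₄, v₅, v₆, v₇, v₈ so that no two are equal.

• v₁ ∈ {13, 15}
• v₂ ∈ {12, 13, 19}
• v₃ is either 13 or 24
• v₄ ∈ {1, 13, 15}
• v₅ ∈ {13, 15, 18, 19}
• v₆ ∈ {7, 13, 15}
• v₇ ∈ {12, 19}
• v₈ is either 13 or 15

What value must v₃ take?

24

Among the 8 variables, 1 fits only v₄ (and all 8 values in {1, 7, 12, 13, 15, 18, 19, 24} must be used), so v₄ = 1.
The 7 still-open variables draw from only 7 values {7, 12, 13, 15, 18, 19, 24}, so each is used; only v₆ can be 7, hence v₆ = 7.
The 6 still-open variables draw from only 6 values {12, 13, 15, 18, 19, 24}, so each is used; only v₅ can be 18, hence v₅ = 18.
The 5 still-open variables together cover exactly {12, 13, 15, 19, 24} — 5 values for 5 variables — and 24 appears only in v₃'s list, so v₃ = 24.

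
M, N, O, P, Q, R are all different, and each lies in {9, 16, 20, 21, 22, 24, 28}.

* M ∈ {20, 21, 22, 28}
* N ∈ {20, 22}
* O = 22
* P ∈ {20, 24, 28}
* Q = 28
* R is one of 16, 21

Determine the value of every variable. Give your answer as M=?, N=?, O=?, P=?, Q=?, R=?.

M=21, N=20, O=22, P=24, Q=28, R=16

O must be 22 (only option left). Strike 22 from M, N.
Q's domain is down to {28}, so Q = 28. Remove 28 from M, P.
That leaves N = 20. Remove 20 from M, P.
P has just one choice, so P = 24.
M has just one choice, so M = 21. Remove 21 from R.
That leaves R = 16.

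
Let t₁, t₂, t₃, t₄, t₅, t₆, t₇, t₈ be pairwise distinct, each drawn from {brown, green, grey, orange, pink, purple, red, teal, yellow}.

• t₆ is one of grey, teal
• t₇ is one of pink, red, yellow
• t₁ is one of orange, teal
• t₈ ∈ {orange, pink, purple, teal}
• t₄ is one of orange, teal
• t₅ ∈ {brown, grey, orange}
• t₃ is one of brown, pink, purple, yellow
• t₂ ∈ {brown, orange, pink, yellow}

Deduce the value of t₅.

brown

The 8 variables together cover exactly {brown, grey, orange, pink, purple, red, teal, yellow} — 8 values for 8 variables — and red appears only in t₇'s list, so t₇ = red.
The 2 variables t₁ and t₄ are confined to {orange, teal}, which locks those values in; drop them from t₂, t₅, t₆, t₈.
t₆ has just one choice, so t₆ = grey. Eliminate grey elsewhere: t₅.
So t₅ = brown.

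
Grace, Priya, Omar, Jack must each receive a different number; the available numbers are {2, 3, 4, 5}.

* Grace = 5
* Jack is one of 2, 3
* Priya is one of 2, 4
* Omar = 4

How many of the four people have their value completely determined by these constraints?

4

Grace must be 5 (only option left).
That leaves Omar = 4. Eliminate 4 elsewhere: Priya.
Priya's domain is down to {2}, so Priya = 2. So Jack can't be 2.
Jack must be 3 (only option left).
Every person is fixed: Grace=5, Priya=2, Omar=4, Jack=3. That makes 4.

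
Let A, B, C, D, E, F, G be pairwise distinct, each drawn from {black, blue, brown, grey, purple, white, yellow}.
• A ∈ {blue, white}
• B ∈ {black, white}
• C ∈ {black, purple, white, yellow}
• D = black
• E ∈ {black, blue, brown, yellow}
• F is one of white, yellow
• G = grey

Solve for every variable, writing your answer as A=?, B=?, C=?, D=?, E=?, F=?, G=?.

A=blue, B=white, C=purple, D=black, E=brown, F=yellow, G=grey

D must be black (only option left). Remove black from B, C, E.
G's domain is down to {grey}, so G = grey.
B has just one choice, so B = white. Eliminate white elsewhere: A, C, F.
That leaves F = yellow. Remove yellow from C, E.
A's domain is down to {blue}, so A = blue. Strike blue from E.
C has just one choice, so C = purple.
E must be brown (only option left).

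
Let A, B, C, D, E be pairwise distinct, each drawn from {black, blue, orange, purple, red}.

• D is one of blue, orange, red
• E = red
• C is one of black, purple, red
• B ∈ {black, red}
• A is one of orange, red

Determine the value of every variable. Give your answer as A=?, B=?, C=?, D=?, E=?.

E's domain is down to {red}, so E = red. So A, B, C, D can't be red.
A's domain is down to {orange}, so A = orange. Strike orange from D.
B has just one choice, so B = black. Remove black from C.
C's domain is down to {purple}, so C = purple.
D must be blue (only option left).

A=orange, B=black, C=purple, D=blue, E=red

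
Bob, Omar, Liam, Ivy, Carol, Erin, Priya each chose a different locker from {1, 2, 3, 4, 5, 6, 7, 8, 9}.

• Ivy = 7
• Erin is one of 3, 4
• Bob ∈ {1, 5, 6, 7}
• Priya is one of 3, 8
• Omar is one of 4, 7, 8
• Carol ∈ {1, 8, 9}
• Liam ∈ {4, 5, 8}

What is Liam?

5

Ivy has just one choice, so Ivy = 7. Remove 7 from Bob, Omar.
The 3 variables Omar, Erin, Priya are confined to {3, 4, 8}, which locks those values in; drop them from Liam, Carol.
So Liam = 5.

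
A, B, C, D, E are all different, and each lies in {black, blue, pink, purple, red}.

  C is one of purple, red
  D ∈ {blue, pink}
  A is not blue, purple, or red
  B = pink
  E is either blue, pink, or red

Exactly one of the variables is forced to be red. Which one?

E

B has just one choice, so B = pink. So A, D, E can't be pink.
D has just one choice, so D = blue. Remove blue from E.
So red goes to E.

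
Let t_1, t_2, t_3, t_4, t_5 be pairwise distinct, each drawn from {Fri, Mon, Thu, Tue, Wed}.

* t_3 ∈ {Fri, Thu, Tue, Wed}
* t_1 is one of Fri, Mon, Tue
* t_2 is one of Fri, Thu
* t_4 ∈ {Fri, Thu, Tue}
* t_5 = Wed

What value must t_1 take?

t_5 has just one choice, so t_5 = Wed. Remove Wed from t_3.
The 4 still-open variables draw from only 4 values {Fri, Mon, Thu, Tue}, so each is used; only t_1 can be Mon, hence t_1 = Mon.

Mon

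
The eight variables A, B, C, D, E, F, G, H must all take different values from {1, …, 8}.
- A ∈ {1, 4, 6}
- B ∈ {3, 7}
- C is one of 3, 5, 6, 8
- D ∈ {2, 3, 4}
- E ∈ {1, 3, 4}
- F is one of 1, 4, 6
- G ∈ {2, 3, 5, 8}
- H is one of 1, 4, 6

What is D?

2

The 8 variables together cover exactly {1, 2, 3, 4, 5, 6, 7, 8} — 8 values for 8 variables — and 7 appears only in B's list, so B = 7.
A, F, H between them cover only {1, 4, 6} — a naked triple. Remove those values from C, D, E.
E's domain is down to {3}, so E = 3. Remove 3 from C, D, G.
So D = 2.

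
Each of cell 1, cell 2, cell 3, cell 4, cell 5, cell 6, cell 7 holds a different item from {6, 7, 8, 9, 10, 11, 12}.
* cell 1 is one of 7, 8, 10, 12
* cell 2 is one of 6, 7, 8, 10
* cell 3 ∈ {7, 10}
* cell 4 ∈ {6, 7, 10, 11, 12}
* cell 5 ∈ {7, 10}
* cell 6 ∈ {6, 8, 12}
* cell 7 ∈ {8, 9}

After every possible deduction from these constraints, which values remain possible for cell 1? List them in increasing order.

The 7 variables together cover exactly {6, 7, 8, 9, 10, 11, 12} — 7 values for 7 variables — and 9 appears only in cell 7's list, so cell 7 = 9.
Among the 6 still-open variables, 11 fits only cell 4 (and all 6 values in {6, 7, 8, 10, 11, 12} must be used), so cell 4 = 11.
cell 3 and cell 5 between them cover only {7, 10} — a naked pair. Remove those values from cell 1, cell 2.
No further eliminations apply; cell 1 can still be any of 8, 12.

8, 12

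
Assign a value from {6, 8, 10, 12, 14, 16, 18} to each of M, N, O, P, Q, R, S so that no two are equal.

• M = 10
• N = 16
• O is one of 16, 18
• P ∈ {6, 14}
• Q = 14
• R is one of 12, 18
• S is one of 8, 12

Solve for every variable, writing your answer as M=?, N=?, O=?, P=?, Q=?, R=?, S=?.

M=10, N=16, O=18, P=6, Q=14, R=12, S=8

M must be 10 (only option left).
N has just one choice, so N = 16. Eliminate 16 elsewhere: O.
O's domain is down to {18}, so O = 18. Eliminate 18 elsewhere: R.
Q must be 14 (only option left). So P can't be 14.
R has just one choice, so R = 12. Eliminate 12 elsewhere: S.
S must be 8 (only option left).
P must be 6 (only option left).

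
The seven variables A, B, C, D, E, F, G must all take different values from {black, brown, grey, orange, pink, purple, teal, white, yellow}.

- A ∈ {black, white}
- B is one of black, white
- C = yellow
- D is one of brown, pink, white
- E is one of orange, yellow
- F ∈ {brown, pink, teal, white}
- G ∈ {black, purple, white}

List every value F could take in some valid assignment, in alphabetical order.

brown, pink, teal

C must be yellow (only option left). Strike yellow from E.
E has just one choice, so E = orange.
A and B share exactly the 2 values {black, white}; by pigeonhole those values go to them, so strike black, white from D, F, G.
G must be purple (only option left).
No further eliminations apply; F can still be any of brown, pink, teal.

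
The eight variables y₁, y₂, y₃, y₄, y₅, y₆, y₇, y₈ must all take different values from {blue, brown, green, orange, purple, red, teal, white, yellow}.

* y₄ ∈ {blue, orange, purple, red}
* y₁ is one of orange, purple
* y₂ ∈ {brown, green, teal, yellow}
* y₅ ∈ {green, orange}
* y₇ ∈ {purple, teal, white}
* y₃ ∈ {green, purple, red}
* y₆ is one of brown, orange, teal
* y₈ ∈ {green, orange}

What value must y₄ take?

blue

The 2 variables y₅ and y₈ are confined to {green, orange}, which locks those values in; drop them from y₁, y₂, y₃, y₄, y₆.
y₁ has just one choice, so y₁ = purple. Eliminate purple elsewhere: y₃, y₄, y₇.
y₃ has just one choice, so y₃ = red. Remove red from y₄.
So y₄ = blue.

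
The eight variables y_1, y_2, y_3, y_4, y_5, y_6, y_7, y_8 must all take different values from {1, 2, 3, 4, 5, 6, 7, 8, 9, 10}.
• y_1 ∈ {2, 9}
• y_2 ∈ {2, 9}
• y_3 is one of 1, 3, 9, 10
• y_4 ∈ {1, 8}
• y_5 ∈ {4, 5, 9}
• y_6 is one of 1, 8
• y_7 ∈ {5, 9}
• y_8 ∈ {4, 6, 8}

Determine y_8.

6

The 2 variables y_1 and y_2 are confined to {2, 9}, which locks those values in; drop them from y_3, y_5, y_7.
y_7's domain is down to {5}, so y_7 = 5. Eliminate 5 elsewhere: y_5.
That leaves y_5 = 4. So y_8 can't be 4.
The 2 variables y_4 and y_6 are confined to {1, 8}, which locks those values in; drop them from y_3, y_8.
So y_8 = 6.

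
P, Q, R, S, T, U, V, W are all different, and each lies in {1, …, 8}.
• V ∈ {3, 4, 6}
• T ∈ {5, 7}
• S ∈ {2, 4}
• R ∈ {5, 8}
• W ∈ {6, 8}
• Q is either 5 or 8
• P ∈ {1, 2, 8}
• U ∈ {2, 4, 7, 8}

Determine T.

7

The 8 variables together cover exactly {1, 2, 3, 4, 5, 6, 7, 8} — 8 values for 8 variables — and 1 appears only in P's list, so P = 1.
Among the 7 still-open variables, 3 fits only V (and all 7 values in {2, 3, 4, 5, 6, 7, 8} must be used), so V = 3.
Among the 6 still-open variables, 6 fits only W (and all 6 values in {2, 4, 5, 6, 7, 8} must be used), so W = 6.
The 2 variables Q and R are confined to {5, 8}, which locks those values in; drop them from T, U.
So T = 7.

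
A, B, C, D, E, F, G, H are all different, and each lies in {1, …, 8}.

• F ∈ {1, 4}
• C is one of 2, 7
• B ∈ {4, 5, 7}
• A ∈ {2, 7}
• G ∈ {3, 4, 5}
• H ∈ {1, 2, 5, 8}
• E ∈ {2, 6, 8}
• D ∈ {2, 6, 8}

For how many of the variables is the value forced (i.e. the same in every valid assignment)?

1

The 8 variables together cover exactly {1, 2, 3, 4, 5, 6, 7, 8} — 8 values for 8 variables — and 3 appears only in G's list, so G = 3.
A and C between them cover only {2, 7} — a naked pair. Remove those values from B, D, E, H.
D and E between them cover only {6, 8} — a naked pair. Remove those values from H.
Determined: G=3. The other variables each still have more than one consistent value. That makes 1.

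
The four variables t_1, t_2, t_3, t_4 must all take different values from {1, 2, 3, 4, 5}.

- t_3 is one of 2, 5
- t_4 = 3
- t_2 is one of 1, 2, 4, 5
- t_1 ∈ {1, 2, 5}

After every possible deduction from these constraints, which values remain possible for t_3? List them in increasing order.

2, 5

t_4 has just one choice, so t_4 = 3.
No further eliminations apply; t_3 can still be any of 2, 5.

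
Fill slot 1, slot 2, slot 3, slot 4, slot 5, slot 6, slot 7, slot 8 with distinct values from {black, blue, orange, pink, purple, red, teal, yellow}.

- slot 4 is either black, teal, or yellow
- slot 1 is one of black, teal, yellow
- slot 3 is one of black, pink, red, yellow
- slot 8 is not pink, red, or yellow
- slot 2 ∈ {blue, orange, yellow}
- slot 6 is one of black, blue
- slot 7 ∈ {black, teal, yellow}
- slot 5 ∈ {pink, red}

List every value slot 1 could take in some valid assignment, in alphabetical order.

black, teal, yellow

The 8 variables draw from only 8 values {black, blue, orange, pink, purple, red, teal, yellow}, so each is used; only slot 8 can be purple, hence slot 8 = purple.
Among the 7 still-open variables, orange fits only slot 2 (and all 7 values in {black, blue, orange, pink, red, teal, yellow} must be used), so slot 2 = orange.
The 6 still-open variables together cover exactly {black, blue, pink, red, teal, yellow} — 6 values for 6 variables — and blue appears only in slot 6's list, so slot 6 = blue.
slot 1, slot 4, slot 7 share exactly the 3 values {black, teal, yellow}; by pigeonhole those values go to them, so strike black, teal, yellow from slot 3.
No further eliminations apply; slot 1 can still be any of black, teal, yellow.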